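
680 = 680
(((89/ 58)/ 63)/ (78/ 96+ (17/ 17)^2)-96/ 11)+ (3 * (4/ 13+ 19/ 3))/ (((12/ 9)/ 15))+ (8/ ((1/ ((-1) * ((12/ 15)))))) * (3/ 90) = 163053407603/ 757656900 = 215.21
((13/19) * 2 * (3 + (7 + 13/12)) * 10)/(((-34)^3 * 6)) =-455/707472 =-0.00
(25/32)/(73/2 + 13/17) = 425/20272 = 0.02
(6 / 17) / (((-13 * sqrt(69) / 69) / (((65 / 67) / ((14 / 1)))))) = -15 * sqrt(69) / 7973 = -0.02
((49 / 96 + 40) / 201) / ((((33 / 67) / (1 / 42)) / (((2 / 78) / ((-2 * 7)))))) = -3889 / 217945728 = -0.00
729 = 729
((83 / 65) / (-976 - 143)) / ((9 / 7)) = -581 / 654615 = -0.00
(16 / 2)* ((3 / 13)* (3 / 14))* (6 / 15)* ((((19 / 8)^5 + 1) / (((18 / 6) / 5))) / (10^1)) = 2.02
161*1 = 161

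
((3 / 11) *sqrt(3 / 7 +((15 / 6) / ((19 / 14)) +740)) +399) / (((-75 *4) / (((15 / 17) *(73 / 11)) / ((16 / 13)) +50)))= -4358011 / 59840 - 4681 *sqrt(13130026) / 12506560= -74.18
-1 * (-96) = 96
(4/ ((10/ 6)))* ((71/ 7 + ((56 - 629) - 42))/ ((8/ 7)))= -6351/ 5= -1270.20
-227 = -227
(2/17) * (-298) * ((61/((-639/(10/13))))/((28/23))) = 2090470/988533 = 2.11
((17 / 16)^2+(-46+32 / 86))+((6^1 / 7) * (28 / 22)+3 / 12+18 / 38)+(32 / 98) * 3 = -4701505973 / 112732928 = -41.70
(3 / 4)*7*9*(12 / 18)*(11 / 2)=693 / 4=173.25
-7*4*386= -10808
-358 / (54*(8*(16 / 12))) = -179 / 288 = -0.62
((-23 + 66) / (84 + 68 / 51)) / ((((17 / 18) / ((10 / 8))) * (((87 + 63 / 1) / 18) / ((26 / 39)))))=1161 / 21760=0.05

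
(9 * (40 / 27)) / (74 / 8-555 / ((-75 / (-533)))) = -800 / 236097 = -0.00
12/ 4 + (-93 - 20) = -110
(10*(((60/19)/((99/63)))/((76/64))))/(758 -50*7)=2800/67507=0.04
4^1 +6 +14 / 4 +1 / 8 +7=165 / 8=20.62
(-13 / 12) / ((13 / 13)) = -13 / 12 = -1.08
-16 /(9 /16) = -256 /9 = -28.44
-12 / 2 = -6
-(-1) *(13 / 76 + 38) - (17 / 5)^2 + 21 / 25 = 52157 / 1900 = 27.45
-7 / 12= -0.58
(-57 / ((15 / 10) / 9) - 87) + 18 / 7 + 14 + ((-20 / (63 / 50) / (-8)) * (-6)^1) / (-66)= -285688 / 693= -412.25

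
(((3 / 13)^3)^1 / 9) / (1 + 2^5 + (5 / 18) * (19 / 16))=864 / 21089003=0.00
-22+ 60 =38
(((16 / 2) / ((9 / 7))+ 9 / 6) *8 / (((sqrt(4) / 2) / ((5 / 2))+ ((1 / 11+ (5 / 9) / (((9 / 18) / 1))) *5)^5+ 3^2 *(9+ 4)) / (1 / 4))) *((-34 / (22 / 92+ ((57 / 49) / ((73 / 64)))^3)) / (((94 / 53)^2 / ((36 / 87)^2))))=-66447109000932468058331636247 / 24050493438554106477580180214378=-0.00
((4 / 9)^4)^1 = 256 / 6561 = 0.04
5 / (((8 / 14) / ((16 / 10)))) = 14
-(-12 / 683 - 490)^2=-112012041124 / 466489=-240117.22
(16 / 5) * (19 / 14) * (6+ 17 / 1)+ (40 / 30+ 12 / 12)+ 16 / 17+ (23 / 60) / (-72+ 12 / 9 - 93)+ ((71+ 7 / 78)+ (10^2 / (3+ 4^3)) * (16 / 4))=183431630791 / 1017833180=180.22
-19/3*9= -57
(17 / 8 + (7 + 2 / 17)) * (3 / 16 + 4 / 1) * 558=23497101 / 1088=21596.60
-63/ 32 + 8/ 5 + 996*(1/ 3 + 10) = 1646661/ 160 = 10291.63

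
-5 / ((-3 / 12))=20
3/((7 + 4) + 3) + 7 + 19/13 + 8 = 3035/182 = 16.68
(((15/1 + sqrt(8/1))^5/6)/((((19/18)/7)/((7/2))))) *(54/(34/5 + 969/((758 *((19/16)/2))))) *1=2039681622195 *sqrt(2)/161177 + 7778293889625/322354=42026420.38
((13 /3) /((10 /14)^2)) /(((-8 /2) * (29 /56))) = -4.10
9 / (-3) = -3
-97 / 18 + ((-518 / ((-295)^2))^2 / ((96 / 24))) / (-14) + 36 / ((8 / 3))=1105709105003 / 136320311250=8.11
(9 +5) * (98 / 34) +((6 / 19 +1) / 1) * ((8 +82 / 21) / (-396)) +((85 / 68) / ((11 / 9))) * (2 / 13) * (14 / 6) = 355129573 / 8729721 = 40.68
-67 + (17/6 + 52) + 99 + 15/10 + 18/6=274/3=91.33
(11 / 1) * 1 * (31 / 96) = 341 / 96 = 3.55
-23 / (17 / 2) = -46 / 17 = -2.71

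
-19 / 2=-9.50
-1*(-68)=68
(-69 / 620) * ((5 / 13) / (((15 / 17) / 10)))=-0.49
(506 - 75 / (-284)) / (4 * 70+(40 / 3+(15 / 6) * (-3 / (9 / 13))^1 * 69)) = -431337 / 386950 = -1.11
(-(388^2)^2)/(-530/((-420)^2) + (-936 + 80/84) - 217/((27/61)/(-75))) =-399784068311040/632118707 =-632450.94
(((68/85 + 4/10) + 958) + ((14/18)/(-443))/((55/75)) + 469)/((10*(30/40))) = 190.43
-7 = -7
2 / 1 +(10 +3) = 15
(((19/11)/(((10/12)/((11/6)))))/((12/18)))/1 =5.70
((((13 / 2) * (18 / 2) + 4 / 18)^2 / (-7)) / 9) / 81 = -159607 / 236196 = -0.68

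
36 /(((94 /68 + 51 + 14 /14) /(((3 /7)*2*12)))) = 29376 /4235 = 6.94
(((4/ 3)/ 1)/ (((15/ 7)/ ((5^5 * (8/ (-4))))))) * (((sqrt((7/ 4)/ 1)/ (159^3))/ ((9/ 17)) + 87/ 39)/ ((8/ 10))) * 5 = -6343750/ 117 - 1859375 * sqrt(7)/ 325593999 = -54220.10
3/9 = 1/3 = 0.33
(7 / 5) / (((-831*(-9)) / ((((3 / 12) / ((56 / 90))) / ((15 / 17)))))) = 17 / 199440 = 0.00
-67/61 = -1.10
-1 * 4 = -4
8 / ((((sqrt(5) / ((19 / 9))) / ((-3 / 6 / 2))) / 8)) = -304* sqrt(5) / 45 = -15.11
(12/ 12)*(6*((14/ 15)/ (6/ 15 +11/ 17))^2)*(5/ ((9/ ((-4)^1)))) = -2265760/ 213867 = -10.59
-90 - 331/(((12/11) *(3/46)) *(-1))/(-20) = -116143/360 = -322.62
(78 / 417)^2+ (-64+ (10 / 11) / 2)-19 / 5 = -67.31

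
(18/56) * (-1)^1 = -9/28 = -0.32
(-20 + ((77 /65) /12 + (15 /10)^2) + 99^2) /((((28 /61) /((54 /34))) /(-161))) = -24089197131 /4420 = -5450044.60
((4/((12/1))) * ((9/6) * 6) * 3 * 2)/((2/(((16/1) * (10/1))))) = 1440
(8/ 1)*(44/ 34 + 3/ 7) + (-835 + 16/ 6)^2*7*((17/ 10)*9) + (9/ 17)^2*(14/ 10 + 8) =1500997693731/ 20230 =74196623.52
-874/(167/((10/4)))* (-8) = 17480/167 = 104.67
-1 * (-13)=13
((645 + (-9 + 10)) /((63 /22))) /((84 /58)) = 206074 /1323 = 155.76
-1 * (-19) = 19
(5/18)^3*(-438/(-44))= 9125/42768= 0.21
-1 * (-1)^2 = -1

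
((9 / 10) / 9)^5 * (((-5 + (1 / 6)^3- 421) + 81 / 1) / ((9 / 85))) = -1266823 / 38880000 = -0.03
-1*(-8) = 8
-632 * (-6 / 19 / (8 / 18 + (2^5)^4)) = 8532 / 44826643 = 0.00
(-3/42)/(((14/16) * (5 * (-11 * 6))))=0.00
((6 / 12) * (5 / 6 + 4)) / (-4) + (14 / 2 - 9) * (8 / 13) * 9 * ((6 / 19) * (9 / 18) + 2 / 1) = -290555 / 11856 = -24.51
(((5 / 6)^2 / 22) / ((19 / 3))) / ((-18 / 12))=-0.00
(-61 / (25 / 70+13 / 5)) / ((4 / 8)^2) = -17080 / 207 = -82.51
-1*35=-35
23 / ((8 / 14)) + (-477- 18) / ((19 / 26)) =-48421 / 76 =-637.12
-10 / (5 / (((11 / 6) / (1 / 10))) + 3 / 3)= -55 / 7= -7.86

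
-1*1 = -1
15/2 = 7.50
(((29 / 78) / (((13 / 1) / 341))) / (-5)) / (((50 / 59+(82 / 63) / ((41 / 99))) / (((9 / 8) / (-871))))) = 12252471 / 19406716160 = 0.00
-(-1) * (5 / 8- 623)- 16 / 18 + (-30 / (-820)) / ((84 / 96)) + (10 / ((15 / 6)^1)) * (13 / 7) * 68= -2439989 / 20664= -118.08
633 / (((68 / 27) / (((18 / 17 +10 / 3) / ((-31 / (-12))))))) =3828384 / 8959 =427.32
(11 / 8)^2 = 121 / 64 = 1.89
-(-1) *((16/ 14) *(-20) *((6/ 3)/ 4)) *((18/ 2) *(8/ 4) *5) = -1028.57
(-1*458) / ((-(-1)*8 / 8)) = -458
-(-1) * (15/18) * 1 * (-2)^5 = -80/3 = -26.67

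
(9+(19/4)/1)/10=11/8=1.38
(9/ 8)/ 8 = 0.14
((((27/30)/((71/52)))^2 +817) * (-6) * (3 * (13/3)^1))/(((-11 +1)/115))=92406411357/126025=733238.73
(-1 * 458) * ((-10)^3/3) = 458000/3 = 152666.67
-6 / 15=-2 / 5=-0.40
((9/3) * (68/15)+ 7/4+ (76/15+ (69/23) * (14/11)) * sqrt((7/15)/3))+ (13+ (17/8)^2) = 1466 * sqrt(35)/2475+ 10517/320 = 36.37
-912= -912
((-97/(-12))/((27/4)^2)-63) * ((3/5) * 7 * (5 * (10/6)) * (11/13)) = -52896305/28431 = -1860.52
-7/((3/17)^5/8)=-327209.84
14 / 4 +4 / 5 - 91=-867 / 10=-86.70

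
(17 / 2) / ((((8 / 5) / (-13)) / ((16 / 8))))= -1105 / 8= -138.12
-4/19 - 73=-1391/19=-73.21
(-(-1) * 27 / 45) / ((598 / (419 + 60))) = 1437 / 2990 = 0.48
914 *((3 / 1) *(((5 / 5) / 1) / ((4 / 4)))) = 2742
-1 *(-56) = 56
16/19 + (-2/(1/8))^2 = 4880/19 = 256.84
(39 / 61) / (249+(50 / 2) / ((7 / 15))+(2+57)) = 273 / 154391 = 0.00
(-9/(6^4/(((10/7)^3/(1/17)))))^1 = -2125/6174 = -0.34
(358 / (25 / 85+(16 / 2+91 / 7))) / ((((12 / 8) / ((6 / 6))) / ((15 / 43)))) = 30430 / 7783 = 3.91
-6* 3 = -18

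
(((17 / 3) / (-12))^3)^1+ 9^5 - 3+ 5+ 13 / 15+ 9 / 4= 13776119771 / 233280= 59054.01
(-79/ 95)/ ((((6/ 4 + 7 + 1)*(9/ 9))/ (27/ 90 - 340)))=29.74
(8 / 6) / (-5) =-0.27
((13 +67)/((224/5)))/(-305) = -0.01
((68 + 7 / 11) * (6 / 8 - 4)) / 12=-9815 / 528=-18.59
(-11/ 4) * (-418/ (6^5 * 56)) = 2299/ 870912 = 0.00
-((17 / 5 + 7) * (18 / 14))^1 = -468 / 35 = -13.37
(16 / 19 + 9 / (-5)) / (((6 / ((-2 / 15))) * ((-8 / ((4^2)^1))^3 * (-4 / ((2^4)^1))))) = 2912 / 4275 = 0.68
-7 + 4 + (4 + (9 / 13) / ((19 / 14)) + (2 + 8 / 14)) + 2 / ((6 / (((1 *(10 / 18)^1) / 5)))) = 192268 / 46683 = 4.12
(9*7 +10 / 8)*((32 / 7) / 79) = 3.72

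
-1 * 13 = -13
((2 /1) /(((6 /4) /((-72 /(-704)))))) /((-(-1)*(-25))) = -3 /550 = -0.01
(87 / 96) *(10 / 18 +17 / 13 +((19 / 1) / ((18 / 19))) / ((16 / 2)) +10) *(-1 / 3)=-86681 / 19968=-4.34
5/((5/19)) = 19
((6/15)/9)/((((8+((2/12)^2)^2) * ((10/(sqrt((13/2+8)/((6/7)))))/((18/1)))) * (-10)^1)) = -216 * sqrt(609)/1296125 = -0.00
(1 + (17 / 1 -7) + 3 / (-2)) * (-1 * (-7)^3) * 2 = 6517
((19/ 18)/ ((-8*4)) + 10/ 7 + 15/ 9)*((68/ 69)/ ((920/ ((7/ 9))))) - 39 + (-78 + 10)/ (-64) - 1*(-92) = 4447936099/ 82270080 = 54.07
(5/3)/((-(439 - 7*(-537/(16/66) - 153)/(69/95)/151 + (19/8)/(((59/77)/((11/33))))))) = -4098140/1453644113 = -0.00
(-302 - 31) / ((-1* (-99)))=-37 / 11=-3.36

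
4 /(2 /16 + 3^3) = 32 /217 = 0.15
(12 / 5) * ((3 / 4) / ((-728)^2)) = 9 / 2649920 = 0.00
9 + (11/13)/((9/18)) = 139/13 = 10.69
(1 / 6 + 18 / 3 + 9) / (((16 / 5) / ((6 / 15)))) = 91 / 48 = 1.90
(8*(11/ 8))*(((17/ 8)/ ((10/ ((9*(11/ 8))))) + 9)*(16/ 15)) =27291/ 200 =136.46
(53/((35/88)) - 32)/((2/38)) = 67336/35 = 1923.89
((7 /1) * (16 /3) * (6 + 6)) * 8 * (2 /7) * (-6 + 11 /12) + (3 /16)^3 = -63963055 /12288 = -5205.33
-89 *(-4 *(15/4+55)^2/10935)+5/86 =42291085/376164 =112.43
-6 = -6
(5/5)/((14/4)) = 2/7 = 0.29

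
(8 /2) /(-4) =-1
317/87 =3.64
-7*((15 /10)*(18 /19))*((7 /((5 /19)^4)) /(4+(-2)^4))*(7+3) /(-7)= 1296351 /1250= 1037.08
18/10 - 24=-22.20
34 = 34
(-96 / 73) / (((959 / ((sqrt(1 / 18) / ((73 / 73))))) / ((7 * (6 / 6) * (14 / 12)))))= -56 * sqrt(2) / 30003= -0.00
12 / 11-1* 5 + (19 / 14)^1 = -2.55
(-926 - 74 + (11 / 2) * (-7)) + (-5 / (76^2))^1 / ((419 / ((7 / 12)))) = -30159834563 / 29041728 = -1038.50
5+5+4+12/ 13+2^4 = 402/ 13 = 30.92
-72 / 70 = -36 / 35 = -1.03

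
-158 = -158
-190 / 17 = -11.18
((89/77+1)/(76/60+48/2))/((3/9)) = 7470/29183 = 0.26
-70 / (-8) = 35 / 4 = 8.75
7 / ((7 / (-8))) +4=-4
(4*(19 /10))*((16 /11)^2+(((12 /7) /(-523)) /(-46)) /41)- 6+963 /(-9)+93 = -8188882568 /2088655415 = -3.92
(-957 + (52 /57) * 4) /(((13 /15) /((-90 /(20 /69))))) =168728805 /494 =341556.29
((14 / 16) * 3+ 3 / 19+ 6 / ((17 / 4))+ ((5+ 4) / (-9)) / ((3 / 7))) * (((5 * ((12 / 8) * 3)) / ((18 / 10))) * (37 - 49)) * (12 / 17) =-1082175 / 5491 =-197.08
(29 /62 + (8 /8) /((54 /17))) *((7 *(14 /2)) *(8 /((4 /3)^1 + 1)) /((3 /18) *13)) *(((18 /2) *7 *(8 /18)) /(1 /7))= 14378560 /1209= 11892.94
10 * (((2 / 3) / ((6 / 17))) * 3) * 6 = 340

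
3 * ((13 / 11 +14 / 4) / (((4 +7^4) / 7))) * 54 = 58401 / 26455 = 2.21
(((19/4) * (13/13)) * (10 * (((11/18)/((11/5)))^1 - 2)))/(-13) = 2945/468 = 6.29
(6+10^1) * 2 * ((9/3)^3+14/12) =2704/3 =901.33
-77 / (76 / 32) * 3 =-1848 / 19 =-97.26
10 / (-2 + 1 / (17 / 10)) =-85 / 12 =-7.08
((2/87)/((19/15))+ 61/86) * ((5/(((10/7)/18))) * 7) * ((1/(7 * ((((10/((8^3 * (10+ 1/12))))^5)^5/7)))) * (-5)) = -14149906635822985761642929485178743218530471780394667103499508478120870093183263010983757803402871963648/132950206753498971462249755859375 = -106430121331500598094257800000000000000000000000000000000000000000000000.00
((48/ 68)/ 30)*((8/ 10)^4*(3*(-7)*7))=-1.42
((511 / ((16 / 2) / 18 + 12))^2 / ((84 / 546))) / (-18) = -623493 / 1024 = -608.88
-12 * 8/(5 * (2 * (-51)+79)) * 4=384/115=3.34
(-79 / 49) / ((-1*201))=79 / 9849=0.01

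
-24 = -24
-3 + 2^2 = 1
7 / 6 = 1.17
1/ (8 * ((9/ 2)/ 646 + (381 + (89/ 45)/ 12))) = 43605/ 132967964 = 0.00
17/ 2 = 8.50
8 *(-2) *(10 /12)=-40 /3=-13.33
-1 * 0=0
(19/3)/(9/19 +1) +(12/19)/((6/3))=7363/1596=4.61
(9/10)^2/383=81/38300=0.00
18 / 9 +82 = 84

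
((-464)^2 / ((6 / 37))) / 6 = 1991488 / 9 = 221276.44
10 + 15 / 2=35 / 2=17.50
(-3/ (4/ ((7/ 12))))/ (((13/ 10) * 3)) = -35/ 312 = -0.11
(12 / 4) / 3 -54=-53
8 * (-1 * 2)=-16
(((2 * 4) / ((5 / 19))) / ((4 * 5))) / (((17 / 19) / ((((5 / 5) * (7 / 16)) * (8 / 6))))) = 2527 / 2550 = 0.99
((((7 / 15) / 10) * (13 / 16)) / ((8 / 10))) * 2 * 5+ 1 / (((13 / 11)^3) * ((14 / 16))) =3443905 / 2952768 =1.17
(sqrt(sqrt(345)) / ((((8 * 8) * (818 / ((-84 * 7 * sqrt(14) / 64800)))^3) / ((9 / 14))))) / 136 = -117649 * sqrt(14) * 345^(1 / 4) / 83352295253311488000000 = -0.00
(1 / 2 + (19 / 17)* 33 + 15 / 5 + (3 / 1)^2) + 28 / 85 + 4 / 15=25489 / 510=49.98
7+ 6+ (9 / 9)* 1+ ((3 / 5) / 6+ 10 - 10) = 141 / 10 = 14.10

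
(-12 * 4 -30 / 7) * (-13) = 4758 / 7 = 679.71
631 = 631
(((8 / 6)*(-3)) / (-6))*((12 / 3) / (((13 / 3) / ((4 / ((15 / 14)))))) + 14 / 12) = 1799 / 585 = 3.08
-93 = -93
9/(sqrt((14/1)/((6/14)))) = 9*sqrt(6)/14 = 1.57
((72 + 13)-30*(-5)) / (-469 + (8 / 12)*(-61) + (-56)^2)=705 / 7879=0.09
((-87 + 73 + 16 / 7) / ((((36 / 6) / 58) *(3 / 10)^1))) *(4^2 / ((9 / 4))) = -1521920 / 567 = -2684.16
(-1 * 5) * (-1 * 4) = 20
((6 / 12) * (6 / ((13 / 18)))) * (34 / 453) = 0.31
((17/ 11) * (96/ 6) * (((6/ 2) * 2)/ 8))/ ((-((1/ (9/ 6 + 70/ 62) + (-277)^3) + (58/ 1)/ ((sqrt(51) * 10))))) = 392955510 * sqrt(51)/ 84164060894675315806703 + 73438680437018550/ 84164060894675315806703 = 0.00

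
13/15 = 0.87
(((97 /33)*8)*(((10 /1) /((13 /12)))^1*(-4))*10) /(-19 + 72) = -1241600 /7579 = -163.82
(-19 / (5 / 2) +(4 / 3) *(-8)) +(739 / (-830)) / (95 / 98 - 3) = -883405 / 49551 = -17.83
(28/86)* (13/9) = 182/387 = 0.47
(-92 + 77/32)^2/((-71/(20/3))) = -41098445/54528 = -753.71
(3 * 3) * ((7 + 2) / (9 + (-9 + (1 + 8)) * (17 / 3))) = 9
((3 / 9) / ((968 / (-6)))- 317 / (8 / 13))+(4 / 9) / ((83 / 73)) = -372203665 / 723096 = -514.74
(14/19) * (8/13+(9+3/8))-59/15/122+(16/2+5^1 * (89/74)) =713883383/33448740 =21.34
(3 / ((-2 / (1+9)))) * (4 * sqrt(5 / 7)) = -60 * sqrt(35) / 7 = -50.71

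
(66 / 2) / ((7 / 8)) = 37.71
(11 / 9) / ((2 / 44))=242 / 9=26.89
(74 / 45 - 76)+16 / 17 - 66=-106652 / 765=-139.41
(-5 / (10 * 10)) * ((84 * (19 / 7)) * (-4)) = 45.60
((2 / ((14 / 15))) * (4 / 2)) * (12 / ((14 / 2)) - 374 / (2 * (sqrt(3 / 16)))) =-1843.47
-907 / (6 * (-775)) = 907 / 4650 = 0.20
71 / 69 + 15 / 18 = 257 / 138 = 1.86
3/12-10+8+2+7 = 7.25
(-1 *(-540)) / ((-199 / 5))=-2700 / 199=-13.57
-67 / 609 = -0.11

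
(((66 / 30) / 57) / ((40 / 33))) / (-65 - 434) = -121 / 1896200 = -0.00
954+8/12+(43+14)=1011.67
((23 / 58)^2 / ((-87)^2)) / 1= 529 / 25462116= 0.00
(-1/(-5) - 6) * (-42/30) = 203/25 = 8.12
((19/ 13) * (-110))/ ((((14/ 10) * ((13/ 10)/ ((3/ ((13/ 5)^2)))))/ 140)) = -156750000/ 28561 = -5488.25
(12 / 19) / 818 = 6 / 7771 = 0.00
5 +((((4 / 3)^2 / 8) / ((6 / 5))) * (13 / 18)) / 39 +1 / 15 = 36961 / 7290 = 5.07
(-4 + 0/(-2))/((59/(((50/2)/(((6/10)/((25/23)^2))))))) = -312500/93633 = -3.34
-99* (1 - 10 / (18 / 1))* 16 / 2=-352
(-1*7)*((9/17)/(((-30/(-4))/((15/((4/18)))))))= -567/17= -33.35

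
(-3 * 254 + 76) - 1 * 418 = -1104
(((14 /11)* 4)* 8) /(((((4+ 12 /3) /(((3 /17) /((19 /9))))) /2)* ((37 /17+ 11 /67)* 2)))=50652 /278597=0.18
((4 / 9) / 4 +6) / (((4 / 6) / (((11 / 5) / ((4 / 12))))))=121 / 2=60.50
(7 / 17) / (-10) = -7 / 170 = -0.04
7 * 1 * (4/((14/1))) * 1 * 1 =2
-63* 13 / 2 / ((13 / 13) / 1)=-819 / 2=-409.50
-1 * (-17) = 17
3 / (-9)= -1 / 3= -0.33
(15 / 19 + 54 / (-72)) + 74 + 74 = 11251 / 76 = 148.04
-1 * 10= -10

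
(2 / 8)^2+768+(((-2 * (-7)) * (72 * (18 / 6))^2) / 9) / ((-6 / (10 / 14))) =-125951 / 16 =-7871.94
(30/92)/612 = 5/9384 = 0.00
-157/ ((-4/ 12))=471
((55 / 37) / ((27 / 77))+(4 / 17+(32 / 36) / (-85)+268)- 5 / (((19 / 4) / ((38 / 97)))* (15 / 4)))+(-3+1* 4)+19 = 2408049179 / 8236755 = 292.35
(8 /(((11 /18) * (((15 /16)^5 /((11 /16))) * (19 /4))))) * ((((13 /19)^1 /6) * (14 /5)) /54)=190840832 /12336046875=0.02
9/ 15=3/ 5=0.60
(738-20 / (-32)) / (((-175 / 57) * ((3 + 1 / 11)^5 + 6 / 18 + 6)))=-162732211389 / 195112737400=-0.83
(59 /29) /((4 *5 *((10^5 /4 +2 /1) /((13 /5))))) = 0.00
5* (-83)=-415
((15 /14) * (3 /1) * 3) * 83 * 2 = 11205 /7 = 1600.71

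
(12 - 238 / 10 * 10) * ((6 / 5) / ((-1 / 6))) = 8136 / 5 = 1627.20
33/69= 11/23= 0.48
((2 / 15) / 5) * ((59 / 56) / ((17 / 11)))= 649 / 35700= 0.02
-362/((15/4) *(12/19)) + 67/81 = -61567/405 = -152.02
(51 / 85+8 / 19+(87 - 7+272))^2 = 1124730369 / 9025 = 124623.86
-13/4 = -3.25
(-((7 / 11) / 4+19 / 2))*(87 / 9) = -12325 / 132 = -93.37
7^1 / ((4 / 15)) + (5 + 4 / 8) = 127 / 4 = 31.75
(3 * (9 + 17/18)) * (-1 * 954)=-28461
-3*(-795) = 2385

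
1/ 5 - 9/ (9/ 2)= -9/ 5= -1.80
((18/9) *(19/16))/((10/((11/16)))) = 209/1280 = 0.16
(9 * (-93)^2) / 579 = 25947 / 193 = 134.44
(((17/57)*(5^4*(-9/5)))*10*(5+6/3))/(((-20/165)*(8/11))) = 80994375/304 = 266428.87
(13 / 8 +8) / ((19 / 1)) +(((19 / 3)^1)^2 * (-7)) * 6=-767977 / 456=-1684.16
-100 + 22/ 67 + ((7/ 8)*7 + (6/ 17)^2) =-93.42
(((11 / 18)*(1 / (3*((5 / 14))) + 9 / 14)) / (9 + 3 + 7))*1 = 3641 / 71820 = 0.05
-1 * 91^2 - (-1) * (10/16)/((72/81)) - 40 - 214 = -546195/64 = -8534.30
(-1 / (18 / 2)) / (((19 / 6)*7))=-2 / 399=-0.01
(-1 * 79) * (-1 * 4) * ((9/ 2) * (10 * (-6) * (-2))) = 170640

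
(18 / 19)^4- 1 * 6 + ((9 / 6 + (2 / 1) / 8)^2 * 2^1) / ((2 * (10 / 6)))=-34998813 / 10425680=-3.36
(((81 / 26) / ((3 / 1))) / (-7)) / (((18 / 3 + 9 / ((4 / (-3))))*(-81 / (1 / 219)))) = -2 / 179361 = -0.00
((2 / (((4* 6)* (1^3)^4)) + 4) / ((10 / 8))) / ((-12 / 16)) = -196 / 45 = -4.36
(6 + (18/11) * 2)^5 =11040808032/161051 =68554.73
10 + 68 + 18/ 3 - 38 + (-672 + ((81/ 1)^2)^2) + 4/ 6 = 129138287/ 3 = 43046095.67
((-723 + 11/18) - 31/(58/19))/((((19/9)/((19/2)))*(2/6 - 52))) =286791/4495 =63.80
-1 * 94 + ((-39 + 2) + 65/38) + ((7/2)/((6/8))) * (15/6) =-117.62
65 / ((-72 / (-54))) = 195 / 4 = 48.75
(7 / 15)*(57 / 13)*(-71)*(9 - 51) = 396606 / 65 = 6101.63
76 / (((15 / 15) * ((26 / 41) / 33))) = 3954.92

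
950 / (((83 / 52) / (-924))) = -45645600 / 83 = -549946.99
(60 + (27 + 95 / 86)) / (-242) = -7577 / 20812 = -0.36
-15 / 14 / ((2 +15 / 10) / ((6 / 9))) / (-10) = 1 / 49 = 0.02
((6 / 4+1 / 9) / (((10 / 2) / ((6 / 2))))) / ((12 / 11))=319 / 360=0.89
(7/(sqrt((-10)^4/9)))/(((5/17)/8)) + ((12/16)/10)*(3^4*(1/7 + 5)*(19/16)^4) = 7780398531/114688000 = 67.84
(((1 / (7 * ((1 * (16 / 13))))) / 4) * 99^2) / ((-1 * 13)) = -9801 / 448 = -21.88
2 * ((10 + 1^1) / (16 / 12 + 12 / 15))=165 / 16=10.31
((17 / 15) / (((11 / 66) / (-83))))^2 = 7963684 / 25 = 318547.36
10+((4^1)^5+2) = 1036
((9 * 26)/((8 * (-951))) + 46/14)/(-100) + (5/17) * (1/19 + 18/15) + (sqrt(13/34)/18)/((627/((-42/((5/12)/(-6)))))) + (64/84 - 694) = -35056140787/50593200 + 28 * sqrt(442)/17765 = -692.87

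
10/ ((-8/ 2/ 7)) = -35/ 2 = -17.50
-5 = -5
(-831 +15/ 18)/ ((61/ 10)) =-24905/ 183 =-136.09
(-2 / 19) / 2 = -1 / 19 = -0.05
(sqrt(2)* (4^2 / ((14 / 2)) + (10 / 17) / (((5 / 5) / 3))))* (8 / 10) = 1928* sqrt(2) / 595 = 4.58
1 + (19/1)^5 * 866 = 2144301735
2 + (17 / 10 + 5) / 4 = 147 / 40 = 3.68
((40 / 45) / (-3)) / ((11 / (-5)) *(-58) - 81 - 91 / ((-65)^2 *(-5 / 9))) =-3250 / 511569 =-0.01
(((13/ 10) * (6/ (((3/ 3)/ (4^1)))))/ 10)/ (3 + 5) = 39/ 100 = 0.39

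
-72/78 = -12/13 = -0.92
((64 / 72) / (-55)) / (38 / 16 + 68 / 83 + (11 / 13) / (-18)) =-69056 / 13447775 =-0.01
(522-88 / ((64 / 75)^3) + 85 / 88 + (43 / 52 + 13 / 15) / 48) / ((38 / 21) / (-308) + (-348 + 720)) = 1.03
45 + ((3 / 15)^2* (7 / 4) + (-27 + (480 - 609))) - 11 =-12193 / 100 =-121.93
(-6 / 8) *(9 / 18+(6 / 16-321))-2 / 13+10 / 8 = 100335 / 416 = 241.19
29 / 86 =0.34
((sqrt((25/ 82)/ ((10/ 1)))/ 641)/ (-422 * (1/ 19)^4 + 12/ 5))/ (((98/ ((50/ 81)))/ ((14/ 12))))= 0.00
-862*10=-8620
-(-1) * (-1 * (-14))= 14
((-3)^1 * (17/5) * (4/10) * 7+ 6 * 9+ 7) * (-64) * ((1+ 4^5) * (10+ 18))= -59585792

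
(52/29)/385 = 52/11165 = 0.00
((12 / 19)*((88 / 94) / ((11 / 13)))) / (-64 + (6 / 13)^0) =-208 / 18753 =-0.01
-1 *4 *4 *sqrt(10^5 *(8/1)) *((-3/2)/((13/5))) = 48000 *sqrt(5)/13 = 8256.25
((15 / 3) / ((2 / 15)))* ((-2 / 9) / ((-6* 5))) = 5 / 18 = 0.28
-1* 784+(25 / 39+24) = -29615 / 39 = -759.36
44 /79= 0.56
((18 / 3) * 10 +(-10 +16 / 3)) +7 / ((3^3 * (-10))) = 14933 / 270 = 55.31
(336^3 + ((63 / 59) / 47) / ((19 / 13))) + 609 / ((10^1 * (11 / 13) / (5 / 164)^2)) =1182583133352267087 / 31175530144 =37933056.08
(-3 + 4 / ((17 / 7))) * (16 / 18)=-184 / 153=-1.20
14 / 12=1.17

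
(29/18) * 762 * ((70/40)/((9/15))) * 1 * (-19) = -2449195/36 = -68033.19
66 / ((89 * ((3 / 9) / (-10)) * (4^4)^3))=-495 / 373293056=-0.00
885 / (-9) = -295 / 3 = -98.33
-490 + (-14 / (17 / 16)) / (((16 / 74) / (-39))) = 32074 / 17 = 1886.71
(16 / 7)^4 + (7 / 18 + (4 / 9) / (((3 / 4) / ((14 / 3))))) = 30.45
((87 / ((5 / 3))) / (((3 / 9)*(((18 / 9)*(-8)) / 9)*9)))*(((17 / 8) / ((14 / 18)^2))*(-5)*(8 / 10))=1078191 / 7840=137.52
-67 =-67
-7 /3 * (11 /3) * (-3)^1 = 77 /3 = 25.67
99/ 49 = 2.02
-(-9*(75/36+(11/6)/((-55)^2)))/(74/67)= 1382277/81400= 16.98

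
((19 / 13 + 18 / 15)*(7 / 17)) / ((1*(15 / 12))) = 4844 / 5525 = 0.88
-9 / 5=-1.80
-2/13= -0.15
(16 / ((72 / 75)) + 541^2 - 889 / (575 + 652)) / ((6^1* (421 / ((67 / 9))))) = 12031161458 / 13947309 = 862.62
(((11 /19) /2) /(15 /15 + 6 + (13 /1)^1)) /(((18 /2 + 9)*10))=11 /136800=0.00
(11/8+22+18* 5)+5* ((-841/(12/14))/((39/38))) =-4368001/936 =-4666.67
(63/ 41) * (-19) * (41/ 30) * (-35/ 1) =2793/ 2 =1396.50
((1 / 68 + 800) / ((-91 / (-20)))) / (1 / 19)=5168095 / 1547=3340.72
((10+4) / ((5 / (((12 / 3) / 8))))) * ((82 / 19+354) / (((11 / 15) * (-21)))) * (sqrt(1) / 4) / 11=-1702 / 2299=-0.74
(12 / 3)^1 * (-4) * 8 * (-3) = 384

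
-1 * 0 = 0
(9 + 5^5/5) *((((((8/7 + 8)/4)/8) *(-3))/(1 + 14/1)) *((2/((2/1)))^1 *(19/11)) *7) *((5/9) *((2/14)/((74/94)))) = -1132324/25641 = -44.16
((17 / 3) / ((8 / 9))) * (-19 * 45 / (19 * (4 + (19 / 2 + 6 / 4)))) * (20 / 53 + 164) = -166617 / 53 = -3143.72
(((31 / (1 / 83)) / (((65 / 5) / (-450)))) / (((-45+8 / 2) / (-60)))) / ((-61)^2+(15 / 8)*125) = -555768000 / 16865719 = -32.95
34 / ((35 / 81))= 2754 / 35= 78.69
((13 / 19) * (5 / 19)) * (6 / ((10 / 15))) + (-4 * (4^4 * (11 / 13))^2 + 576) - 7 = -11415899078 / 61009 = -187118.28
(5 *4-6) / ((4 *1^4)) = 7 / 2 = 3.50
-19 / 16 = -1.19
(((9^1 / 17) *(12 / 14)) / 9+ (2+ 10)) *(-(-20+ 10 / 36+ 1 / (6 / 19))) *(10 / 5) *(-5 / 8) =-178055 / 714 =-249.38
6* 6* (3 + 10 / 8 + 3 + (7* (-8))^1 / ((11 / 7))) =-11241 / 11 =-1021.91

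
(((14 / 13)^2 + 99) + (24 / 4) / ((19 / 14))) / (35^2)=335809 / 3933475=0.09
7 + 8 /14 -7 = 4 /7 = 0.57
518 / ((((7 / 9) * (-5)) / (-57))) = 37962 / 5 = 7592.40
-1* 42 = -42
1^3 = 1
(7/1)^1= 7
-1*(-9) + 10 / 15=29 / 3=9.67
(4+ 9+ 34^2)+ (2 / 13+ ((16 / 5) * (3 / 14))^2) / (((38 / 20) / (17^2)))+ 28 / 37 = 2831683783 / 2239055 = 1264.68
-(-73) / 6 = 12.17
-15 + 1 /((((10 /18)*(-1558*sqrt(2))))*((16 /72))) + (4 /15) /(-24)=-1351 /90 -81*sqrt(2) /31160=-15.01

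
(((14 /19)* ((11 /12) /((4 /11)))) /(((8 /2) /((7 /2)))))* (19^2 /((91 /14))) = 112651 /1248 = 90.27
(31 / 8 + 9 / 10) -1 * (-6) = 431 / 40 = 10.78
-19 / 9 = -2.11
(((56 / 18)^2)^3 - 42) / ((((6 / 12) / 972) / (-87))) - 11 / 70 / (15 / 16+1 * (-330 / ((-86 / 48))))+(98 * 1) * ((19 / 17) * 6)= -2693291182553465204 / 18415068525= -146254746.70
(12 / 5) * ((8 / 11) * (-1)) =-96 / 55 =-1.75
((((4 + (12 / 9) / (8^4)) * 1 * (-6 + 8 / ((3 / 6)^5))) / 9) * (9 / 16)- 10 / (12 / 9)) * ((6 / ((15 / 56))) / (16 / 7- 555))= -13247689 / 5942784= -2.23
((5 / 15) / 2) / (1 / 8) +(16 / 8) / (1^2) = 10 / 3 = 3.33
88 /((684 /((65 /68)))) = 715 /5814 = 0.12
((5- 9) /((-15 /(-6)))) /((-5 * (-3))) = -8 /75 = -0.11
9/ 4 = 2.25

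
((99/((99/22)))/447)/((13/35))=770/5811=0.13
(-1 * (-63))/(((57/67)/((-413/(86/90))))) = -26149095/817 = -32006.24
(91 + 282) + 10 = 383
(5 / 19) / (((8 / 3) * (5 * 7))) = 3 / 1064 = 0.00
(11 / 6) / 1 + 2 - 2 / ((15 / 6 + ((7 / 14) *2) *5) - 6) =5 / 2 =2.50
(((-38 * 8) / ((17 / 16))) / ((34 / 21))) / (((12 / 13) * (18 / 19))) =-525616 / 2601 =-202.08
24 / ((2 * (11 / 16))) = 192 / 11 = 17.45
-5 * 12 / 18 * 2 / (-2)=10 / 3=3.33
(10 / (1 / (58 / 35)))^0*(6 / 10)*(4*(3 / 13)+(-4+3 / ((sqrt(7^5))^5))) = -24 / 13+9*sqrt(7) / 484445052035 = -1.85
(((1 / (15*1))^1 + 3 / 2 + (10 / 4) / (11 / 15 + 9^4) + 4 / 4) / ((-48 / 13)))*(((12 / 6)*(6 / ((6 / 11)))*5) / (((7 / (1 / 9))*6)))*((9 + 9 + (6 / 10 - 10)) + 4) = -1083929561 / 425200320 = -2.55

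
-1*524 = -524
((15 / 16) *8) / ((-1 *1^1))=-15 / 2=-7.50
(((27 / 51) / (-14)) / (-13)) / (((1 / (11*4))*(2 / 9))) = 891 / 1547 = 0.58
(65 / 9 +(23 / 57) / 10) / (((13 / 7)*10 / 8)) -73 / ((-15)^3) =3.15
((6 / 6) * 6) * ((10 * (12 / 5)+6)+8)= 228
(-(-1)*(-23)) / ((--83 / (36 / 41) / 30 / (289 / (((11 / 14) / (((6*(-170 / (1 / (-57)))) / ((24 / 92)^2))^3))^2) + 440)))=-547110056699164022425041550380223767294981600 / 411763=-1328701356603589983619319000000000000000.00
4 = 4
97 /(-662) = -97 /662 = -0.15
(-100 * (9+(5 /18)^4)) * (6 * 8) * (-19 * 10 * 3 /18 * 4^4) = 2299234688000 /6561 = 350439672.00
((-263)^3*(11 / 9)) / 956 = -200105917 / 8604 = -23257.31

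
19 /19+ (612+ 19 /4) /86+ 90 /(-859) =2383689 /295496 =8.07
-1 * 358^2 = -128164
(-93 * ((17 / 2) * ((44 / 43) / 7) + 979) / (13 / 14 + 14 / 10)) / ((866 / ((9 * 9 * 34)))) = -377847822330 / 3034897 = -124501.04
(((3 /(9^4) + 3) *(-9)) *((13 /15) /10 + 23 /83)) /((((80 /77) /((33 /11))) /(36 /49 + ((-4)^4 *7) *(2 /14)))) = -14687701633 /2016900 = -7282.32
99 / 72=11 / 8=1.38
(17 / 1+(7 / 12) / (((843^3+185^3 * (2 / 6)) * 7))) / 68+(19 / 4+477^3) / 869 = 4840202688270454639 / 38754960583648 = 124892.47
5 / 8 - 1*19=-147 / 8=-18.38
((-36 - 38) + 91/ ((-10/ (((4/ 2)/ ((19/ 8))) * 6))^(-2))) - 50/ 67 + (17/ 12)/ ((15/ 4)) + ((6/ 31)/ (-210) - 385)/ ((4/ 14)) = -1065.42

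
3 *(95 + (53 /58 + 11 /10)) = 42201 /145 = 291.04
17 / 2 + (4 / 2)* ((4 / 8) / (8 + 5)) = 223 / 26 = 8.58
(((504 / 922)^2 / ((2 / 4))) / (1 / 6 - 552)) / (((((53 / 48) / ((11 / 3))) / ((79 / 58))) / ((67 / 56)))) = -82316736 / 14045725411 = -0.01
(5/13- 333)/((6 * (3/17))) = -36754/117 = -314.14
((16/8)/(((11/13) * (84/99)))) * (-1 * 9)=-351/14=-25.07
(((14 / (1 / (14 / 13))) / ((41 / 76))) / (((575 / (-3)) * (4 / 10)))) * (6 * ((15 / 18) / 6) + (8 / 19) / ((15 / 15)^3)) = -2156 / 4715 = -0.46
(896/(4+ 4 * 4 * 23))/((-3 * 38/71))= -7952/5301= -1.50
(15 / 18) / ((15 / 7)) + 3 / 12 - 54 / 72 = -1 / 9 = -0.11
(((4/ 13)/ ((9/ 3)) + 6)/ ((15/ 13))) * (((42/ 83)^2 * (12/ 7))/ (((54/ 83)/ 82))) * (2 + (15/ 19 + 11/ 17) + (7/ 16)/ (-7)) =70061866/ 70965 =987.27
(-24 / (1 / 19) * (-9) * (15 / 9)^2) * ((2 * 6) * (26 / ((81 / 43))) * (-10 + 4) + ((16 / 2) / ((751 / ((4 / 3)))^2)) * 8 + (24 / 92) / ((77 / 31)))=-11314792124551600 / 998845771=-11327867.08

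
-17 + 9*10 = 73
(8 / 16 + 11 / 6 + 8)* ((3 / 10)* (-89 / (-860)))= 2759 / 8600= 0.32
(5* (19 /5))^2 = 361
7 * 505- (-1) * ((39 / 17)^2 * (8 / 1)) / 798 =135876823 / 38437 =3535.05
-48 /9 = -16 /3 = -5.33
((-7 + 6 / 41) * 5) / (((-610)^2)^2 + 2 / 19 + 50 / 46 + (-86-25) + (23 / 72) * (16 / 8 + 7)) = -4911880 / 19846074640432683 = -0.00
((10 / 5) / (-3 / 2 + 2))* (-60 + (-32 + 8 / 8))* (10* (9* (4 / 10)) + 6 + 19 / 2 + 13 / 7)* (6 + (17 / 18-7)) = 1079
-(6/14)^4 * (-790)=63990/2401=26.65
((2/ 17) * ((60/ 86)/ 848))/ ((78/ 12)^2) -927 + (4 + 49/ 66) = -922.26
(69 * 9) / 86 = 621 / 86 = 7.22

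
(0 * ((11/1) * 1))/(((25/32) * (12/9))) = 0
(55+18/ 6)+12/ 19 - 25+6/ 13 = 8421/ 247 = 34.09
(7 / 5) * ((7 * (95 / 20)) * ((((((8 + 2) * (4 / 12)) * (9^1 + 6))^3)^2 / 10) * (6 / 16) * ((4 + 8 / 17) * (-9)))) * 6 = -111938203125000 / 17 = -6584600183823.53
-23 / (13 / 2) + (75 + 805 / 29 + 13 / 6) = 229337 / 2262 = 101.39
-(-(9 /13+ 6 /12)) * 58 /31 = 29 /13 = 2.23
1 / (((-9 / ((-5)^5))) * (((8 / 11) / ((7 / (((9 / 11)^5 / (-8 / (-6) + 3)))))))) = 503787659375 / 12754584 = 39498.56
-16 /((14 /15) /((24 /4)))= -720 /7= -102.86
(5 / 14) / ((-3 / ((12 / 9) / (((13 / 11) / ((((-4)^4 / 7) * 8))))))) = -225280 / 5733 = -39.30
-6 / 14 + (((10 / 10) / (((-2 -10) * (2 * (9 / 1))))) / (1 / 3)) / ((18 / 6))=-655 / 1512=-0.43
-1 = -1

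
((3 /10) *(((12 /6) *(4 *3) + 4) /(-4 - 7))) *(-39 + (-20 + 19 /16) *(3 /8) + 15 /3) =22071 /704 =31.35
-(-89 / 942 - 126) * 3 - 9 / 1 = 369.28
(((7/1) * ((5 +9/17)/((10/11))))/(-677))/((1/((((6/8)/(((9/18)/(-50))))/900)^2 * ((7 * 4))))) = -25333/2071620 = -0.01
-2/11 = -0.18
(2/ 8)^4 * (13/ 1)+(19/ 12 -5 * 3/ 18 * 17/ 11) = 975/ 2816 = 0.35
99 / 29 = 3.41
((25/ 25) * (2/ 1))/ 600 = 1/ 300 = 0.00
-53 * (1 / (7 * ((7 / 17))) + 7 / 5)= -22684 / 245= -92.59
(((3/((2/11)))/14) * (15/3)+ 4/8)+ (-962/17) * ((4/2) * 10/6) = -260231/1428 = -182.23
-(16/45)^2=-256/2025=-0.13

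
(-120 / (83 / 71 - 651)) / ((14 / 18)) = 38340 / 161483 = 0.24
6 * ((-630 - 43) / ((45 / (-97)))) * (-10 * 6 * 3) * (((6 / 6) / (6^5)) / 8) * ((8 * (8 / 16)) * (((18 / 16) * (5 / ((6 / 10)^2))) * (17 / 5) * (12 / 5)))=-5548885 / 432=-12844.64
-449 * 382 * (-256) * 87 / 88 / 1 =477506112 / 11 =43409646.55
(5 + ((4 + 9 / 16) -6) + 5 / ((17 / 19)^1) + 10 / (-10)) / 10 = 2217 / 2720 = 0.82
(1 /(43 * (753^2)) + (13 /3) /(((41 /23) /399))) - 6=963576795668 /999636867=963.93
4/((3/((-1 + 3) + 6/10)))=52/15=3.47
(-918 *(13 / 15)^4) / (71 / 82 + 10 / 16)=-318512272 / 916875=-347.39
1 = 1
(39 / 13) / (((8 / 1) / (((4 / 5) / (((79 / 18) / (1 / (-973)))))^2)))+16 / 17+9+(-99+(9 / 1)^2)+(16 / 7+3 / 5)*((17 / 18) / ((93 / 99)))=-2408956418467357 / 467069746215450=-5.16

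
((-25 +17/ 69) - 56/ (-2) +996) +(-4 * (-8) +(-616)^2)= 26253620/ 69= 380487.25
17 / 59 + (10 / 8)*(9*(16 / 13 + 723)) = 24997709 / 3068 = 8147.88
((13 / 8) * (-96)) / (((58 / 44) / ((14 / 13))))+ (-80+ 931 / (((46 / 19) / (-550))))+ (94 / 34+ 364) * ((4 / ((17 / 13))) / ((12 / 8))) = -121994950501 / 578289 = -210958.45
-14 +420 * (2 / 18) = 98 / 3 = 32.67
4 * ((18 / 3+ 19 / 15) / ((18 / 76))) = 16568 / 135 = 122.73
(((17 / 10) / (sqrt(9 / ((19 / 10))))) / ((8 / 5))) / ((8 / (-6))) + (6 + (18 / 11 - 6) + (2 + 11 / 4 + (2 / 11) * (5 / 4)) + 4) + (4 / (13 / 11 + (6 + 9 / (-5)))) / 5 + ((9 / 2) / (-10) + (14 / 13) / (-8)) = 1077001 / 105820 - 17 * sqrt(190) / 640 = 9.81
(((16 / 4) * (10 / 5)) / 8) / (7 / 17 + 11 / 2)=34 / 201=0.17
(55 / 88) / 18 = 5 / 144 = 0.03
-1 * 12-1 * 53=-65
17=17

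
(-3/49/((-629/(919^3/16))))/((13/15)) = 34926820155/6410768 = 5448.15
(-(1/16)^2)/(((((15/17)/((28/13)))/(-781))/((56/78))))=650573/121680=5.35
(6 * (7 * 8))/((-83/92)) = -30912/83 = -372.43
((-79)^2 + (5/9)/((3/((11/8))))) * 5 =6740555/216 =31206.27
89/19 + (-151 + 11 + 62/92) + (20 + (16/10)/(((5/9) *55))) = -137707947/1201750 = -114.59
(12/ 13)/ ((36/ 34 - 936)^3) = -4913/ 4349724315066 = -0.00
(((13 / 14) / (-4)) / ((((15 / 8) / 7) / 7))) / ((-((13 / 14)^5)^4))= 585677787976993610924032 / 21928804355631691660155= 26.71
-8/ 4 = -2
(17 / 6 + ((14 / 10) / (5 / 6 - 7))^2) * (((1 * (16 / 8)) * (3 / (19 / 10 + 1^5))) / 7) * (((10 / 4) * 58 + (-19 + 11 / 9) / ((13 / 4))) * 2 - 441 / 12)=67179773009 / 325151190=206.61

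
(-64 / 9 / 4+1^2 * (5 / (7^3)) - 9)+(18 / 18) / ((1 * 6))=-65423 / 6174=-10.60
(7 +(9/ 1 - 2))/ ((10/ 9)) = 63/ 5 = 12.60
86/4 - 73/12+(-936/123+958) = 475177/492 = 965.81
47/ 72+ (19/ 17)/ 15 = 4451/ 6120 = 0.73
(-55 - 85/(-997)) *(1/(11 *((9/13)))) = -237250/32901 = -7.21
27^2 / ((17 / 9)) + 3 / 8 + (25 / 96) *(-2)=314809 / 816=385.80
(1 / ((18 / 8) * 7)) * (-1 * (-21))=4 / 3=1.33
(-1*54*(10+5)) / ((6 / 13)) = -1755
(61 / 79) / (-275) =-61 / 21725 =-0.00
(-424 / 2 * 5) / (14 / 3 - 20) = 1590 / 23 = 69.13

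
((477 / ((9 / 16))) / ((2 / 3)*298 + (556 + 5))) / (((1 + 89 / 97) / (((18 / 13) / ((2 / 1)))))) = 6984 / 17329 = 0.40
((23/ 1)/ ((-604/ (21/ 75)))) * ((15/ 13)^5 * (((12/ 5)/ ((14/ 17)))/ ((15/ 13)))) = -475065/ 8625422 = -0.06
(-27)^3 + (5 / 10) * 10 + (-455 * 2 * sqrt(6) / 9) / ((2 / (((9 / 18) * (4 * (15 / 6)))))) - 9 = -19687 - 2275 * sqrt(6) / 9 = -20306.18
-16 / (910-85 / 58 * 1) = -928 / 52695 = -0.02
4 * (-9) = -36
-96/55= -1.75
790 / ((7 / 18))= 14220 / 7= 2031.43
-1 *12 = -12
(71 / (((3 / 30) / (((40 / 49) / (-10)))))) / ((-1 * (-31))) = -2840 / 1519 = -1.87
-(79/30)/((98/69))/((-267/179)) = 325243/261660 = 1.24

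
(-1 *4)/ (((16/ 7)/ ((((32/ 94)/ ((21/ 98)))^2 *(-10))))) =878080/ 19881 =44.17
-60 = -60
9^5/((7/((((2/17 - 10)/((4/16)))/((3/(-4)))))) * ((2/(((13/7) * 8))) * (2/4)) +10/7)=1834140672/44651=41077.26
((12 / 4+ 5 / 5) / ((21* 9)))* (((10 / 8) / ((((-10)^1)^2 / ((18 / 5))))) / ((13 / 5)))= 0.00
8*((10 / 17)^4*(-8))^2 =51200000000 / 6975757441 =7.34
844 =844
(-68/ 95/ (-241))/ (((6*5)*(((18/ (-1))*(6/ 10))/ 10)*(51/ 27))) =-2/ 41211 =-0.00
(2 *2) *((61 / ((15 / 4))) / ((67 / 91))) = 88816 / 1005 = 88.37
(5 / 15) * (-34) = -34 / 3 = -11.33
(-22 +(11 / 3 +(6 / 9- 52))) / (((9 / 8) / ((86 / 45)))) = -143792 / 1215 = -118.35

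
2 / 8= 1 / 4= 0.25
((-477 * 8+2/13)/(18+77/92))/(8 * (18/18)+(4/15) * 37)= -17114070/1509443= -11.34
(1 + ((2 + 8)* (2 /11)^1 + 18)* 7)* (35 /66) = 53795 /726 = 74.10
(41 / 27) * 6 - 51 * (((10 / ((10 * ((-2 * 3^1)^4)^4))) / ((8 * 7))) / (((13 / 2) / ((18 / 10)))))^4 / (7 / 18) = 125103990230668694783380808870764643300118301054850826239983 / 13730925757024612842078381461425387679281276945044602880000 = 9.11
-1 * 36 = -36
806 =806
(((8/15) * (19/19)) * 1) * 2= 16/15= 1.07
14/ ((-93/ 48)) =-7.23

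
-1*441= -441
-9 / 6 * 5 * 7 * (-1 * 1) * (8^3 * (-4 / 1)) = -107520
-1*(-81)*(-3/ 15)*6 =-486/ 5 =-97.20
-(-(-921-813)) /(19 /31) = -53754 /19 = -2829.16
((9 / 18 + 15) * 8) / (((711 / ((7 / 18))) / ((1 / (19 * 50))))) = 217 / 3039525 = 0.00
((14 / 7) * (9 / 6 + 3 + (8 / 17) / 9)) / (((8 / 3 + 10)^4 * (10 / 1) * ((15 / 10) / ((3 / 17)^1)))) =12537 / 3013021520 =0.00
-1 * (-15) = 15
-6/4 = -3/2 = -1.50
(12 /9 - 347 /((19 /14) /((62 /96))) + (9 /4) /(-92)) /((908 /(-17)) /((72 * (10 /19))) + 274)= -876256245 /1458053996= -0.60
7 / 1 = 7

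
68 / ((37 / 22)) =1496 / 37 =40.43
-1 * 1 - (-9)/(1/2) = 17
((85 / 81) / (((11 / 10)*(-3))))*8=-6800 / 2673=-2.54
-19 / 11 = -1.73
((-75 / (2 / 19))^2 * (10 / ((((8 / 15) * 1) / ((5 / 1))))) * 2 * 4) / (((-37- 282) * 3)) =-397849.73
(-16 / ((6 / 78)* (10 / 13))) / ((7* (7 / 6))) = -8112 / 245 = -33.11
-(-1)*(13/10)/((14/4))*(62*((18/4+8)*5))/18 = 10075/126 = 79.96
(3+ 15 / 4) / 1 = 27 / 4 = 6.75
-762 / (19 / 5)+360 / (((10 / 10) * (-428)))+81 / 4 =-1472847 / 8132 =-181.12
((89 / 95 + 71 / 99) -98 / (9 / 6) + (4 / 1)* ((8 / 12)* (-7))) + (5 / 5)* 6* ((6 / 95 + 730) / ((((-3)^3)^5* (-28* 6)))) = -246949148125 / 2998921563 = -82.35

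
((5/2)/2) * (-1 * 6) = -15/2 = -7.50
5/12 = 0.42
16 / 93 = 0.17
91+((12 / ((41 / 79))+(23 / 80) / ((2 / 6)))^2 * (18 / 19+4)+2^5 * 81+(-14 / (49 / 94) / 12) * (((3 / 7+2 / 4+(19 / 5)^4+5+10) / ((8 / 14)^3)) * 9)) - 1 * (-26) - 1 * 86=-23967333245471 / 1277560000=-18760.24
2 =2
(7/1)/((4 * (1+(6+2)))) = 7/36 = 0.19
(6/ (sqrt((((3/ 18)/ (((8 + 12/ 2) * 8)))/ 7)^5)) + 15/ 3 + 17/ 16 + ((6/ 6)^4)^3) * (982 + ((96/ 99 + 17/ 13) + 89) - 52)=3094279/ 429 + 542904775999488 * sqrt(6)/ 143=9299578189861.34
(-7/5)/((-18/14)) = 49/45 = 1.09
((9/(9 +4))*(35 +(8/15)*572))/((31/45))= 137727/403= 341.75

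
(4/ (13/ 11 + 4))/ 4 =11/ 57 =0.19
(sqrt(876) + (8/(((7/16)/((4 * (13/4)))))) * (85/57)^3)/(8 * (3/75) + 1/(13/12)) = 325 * sqrt(219)/202 + 83029700000/130931451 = 657.96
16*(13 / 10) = 104 / 5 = 20.80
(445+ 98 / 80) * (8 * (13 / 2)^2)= 150824.05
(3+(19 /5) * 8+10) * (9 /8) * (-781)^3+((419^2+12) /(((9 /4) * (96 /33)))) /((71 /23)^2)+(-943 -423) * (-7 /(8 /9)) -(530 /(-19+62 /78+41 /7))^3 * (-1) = -202116628618680197642388689 /8689713715856295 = -23259296592.23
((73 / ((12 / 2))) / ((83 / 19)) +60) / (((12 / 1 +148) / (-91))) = -2845297 / 79680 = -35.71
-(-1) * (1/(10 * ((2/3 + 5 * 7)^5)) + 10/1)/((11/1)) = 0.91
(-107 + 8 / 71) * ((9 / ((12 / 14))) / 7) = -22767 / 142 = -160.33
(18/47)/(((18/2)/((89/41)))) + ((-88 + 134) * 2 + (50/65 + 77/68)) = 160115695/1703468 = 93.99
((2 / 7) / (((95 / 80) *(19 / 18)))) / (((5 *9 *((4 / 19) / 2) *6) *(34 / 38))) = 16 / 1785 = 0.01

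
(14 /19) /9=14 /171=0.08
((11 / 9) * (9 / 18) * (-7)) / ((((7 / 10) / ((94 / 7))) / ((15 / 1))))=-25850 / 21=-1230.95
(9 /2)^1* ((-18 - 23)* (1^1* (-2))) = 369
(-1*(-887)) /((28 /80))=2534.29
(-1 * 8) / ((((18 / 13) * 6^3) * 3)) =-13 / 1458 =-0.01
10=10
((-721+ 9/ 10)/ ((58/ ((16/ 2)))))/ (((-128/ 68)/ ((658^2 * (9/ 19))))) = 6276570867/ 580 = 10821673.91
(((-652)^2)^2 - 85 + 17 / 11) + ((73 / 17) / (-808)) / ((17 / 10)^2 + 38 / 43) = 110769856953759424819 / 612958698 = 180713410732.54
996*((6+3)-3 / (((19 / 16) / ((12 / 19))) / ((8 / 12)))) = 2853540 / 361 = 7904.54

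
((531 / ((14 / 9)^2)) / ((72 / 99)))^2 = 223843480641 / 2458624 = 91044.21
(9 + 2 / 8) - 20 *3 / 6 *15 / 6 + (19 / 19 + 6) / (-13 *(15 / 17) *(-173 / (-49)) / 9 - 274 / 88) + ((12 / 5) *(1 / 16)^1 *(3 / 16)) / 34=-151819539153 / 9108115840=-16.67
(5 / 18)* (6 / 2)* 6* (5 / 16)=25 / 16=1.56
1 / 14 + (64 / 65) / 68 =1329 / 15470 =0.09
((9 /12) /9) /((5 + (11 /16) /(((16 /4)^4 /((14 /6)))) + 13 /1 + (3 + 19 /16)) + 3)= 0.00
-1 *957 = -957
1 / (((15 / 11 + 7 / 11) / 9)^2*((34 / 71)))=5751 / 136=42.29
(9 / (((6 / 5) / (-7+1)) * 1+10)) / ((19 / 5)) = 225 / 931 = 0.24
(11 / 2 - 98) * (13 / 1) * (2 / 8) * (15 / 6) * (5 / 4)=-60125 / 64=-939.45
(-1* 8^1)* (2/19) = -16/19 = -0.84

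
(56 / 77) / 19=8 / 209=0.04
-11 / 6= -1.83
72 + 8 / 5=368 / 5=73.60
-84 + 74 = -10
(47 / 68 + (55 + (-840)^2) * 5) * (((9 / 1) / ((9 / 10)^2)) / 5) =133290415 / 17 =7840612.65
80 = 80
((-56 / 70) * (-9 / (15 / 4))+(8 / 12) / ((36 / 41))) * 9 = 24.11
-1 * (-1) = 1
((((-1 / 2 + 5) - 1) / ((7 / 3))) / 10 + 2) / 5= 43 / 100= 0.43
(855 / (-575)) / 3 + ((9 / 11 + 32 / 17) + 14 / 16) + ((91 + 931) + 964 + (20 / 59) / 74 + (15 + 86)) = 784959060169 / 375563320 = 2090.08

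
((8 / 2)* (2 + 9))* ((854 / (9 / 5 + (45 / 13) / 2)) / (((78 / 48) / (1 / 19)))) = 344.69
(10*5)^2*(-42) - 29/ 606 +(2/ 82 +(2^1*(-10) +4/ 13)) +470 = -33769349095/ 322998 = -104549.72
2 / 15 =0.13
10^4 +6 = 10006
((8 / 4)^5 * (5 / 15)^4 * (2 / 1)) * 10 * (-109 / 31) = -69760 / 2511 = -27.78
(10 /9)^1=10 /9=1.11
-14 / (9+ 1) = -7 / 5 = -1.40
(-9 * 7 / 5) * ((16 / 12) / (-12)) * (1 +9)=14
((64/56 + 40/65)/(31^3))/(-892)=-40/604548763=-0.00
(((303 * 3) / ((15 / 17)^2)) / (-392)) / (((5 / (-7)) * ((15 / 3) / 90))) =262701 / 3500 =75.06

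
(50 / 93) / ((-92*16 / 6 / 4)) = -0.01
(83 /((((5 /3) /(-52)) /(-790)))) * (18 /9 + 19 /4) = 13809042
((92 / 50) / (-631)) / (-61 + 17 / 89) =2047 / 42687150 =0.00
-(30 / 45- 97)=289 / 3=96.33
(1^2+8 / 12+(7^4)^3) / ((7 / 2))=83047723216 / 21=3954653486.48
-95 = -95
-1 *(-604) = 604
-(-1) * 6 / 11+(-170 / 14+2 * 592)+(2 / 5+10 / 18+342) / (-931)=540126112 / 460845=1172.03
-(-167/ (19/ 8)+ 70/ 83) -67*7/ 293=31360881/ 462061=67.87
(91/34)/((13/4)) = 14/17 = 0.82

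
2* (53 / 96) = 53 / 48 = 1.10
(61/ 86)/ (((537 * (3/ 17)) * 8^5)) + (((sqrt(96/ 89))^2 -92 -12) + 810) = 285694354483333/ 404048904192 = 707.08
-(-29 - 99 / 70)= 2129 / 70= 30.41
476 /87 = 5.47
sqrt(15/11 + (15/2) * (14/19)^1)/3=0.87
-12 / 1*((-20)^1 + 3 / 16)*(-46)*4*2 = -87492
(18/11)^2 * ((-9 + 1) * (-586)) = 1518912/121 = 12552.99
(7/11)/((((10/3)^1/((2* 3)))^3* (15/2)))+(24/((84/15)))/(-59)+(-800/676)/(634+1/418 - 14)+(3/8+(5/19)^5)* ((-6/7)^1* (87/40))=-395795193574022138959/1407664145556849180000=-0.28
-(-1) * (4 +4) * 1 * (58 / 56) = 58 / 7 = 8.29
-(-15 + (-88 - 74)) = 177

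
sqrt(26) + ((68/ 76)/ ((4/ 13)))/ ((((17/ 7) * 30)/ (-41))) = -3731/ 2280 + sqrt(26) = 3.46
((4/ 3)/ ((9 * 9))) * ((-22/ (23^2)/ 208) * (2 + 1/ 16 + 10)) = -2123/ 53475552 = -0.00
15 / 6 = 5 / 2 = 2.50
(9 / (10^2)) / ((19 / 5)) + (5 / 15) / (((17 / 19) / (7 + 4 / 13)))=691867 / 251940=2.75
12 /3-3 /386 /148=228509 /57128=4.00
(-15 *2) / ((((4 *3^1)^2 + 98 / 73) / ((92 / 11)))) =-20148 / 11671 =-1.73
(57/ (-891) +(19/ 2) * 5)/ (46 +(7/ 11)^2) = 309947/ 303210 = 1.02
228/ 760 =3/ 10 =0.30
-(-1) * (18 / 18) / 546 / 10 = 1 / 5460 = 0.00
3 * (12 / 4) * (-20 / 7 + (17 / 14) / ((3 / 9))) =99 / 14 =7.07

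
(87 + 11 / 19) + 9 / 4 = 6827 / 76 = 89.83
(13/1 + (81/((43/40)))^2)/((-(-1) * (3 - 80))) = -73.90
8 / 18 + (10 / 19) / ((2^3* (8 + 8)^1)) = 0.45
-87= -87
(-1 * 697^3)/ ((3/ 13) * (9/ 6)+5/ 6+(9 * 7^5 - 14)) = -13205746047/ 5898757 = -2238.73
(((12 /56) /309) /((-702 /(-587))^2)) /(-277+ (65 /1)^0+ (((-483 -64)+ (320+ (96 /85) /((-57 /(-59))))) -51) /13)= -556478935 /341192253637872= -0.00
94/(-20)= -47/10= -4.70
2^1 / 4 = 1 / 2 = 0.50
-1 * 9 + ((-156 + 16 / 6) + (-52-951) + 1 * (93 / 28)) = -97609 / 84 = -1162.01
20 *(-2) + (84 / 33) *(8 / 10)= -2088 / 55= -37.96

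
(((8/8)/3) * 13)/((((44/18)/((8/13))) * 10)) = 6/55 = 0.11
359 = 359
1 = 1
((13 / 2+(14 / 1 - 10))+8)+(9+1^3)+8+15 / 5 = 79 / 2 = 39.50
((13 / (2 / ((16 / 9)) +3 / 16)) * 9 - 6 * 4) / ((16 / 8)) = 228 / 7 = 32.57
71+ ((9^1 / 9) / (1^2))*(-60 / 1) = 11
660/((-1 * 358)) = -330/179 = -1.84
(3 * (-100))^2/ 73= 1232.88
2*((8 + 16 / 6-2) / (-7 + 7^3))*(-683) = -8879 / 252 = -35.23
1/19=0.05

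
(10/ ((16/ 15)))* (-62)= -2325/ 4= -581.25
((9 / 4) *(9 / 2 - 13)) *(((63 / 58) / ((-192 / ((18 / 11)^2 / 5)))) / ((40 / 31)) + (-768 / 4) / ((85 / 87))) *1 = 675245218563 / 179660800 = 3758.44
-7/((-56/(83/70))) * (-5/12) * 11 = -913/1344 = -0.68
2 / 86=1 / 43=0.02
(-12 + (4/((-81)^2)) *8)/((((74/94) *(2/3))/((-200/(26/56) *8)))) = 82855360000/1051947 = 78763.82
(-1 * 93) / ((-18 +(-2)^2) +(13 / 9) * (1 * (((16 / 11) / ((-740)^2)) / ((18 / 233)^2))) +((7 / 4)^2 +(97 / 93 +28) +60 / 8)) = -12659842285200 / 3485697489793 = -3.63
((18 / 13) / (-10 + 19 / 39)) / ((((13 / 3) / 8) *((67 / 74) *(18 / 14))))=-10656 / 46163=-0.23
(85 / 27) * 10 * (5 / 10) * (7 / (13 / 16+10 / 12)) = 47600 / 711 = 66.95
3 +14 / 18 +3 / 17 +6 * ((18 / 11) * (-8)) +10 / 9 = -123667 / 1683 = -73.48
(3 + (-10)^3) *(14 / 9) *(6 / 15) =-27916 / 45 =-620.36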